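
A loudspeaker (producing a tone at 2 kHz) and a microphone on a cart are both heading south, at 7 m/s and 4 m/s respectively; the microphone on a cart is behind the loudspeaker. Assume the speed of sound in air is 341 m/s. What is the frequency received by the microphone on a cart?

The microphone on a cart is behind, so the loudspeaker is moving away from it while the microphone on a cart is moving toward the loudspeaker.
Both move, so f' = f · (v + v_o)/(v + v_s).
f' = 2 × (341 + 4)/(341 + 7) = 2 × 345/348 ≈ 1.983 kHz.

1.983 kHz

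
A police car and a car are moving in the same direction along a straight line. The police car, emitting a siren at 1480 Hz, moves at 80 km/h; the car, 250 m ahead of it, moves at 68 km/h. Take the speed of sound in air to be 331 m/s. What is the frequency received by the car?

1496 Hz

80 km/h = 22.22 m/s; 68 km/h = 18.89 m/s.
The car is ahead, so the police car is moving toward it while the car is moving away from the police car.
With source approaching and observer receding, f' = f · (v − v_o)/(v − v_s).
f' = 1480 × (331 − 18.89)/(331 − 22.22) = 1480 × 312.11/308.78 ≈ 1496 Hz.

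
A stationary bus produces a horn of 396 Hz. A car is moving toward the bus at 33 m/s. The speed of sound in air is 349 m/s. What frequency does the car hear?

433 Hz

Only the observer moves, toward the source, so f' = f · (v + v_o)/v.
f' = 396 × (349 + 33)/349 = 396 × 382/349 ≈ 433 Hz.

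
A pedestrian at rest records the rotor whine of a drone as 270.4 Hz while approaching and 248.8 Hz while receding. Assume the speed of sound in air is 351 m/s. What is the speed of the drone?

f₁/f₂ = (v + v_s)/(v − v_s), so v_s = v · (f₁ − f₂)/(f₁ + f₂).
v_s = 351 × (270.4 − 248.8)/(270.4 + 248.8) = 351 × 21.6/519.2 ≈ 14.6 m/s.

14.6 m/s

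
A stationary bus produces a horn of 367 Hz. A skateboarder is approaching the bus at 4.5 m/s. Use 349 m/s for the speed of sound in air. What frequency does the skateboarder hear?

372 Hz

Only the observer moves, toward the source, so f' = f · (v + v_o)/v.
f' = 367 × (349 + 4.5)/349 = 367 × 353.5/349 ≈ 372 Hz.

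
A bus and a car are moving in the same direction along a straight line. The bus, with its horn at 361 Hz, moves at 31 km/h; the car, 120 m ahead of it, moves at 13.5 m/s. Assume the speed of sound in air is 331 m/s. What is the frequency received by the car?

356 Hz

31 km/h = 8.611 m/s.
The car is ahead, so the bus is moving toward it while the car is moving away from the bus.
With source approaching and observer receding, f' = f · (v − v_o)/(v − v_s).
f' = 361 × (331 − 13.5)/(331 − 8.611) = 361 × 317.5/322.39 ≈ 356 Hz.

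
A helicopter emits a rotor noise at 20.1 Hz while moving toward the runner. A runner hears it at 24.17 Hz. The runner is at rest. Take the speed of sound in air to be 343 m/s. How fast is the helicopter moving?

58 m/s

f' = f · v/(v − v_s) ⇒ v_s = v · |1 − f/f'|.
v_s = 343 × |1 − 20.1/24.17| = 343 × 0.1684 ≈ 58 m/s.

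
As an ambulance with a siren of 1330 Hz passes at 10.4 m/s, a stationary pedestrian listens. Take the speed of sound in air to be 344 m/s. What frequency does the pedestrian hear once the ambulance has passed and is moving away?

Receding: f₂ = f · v/(v + v_s) = 1330 × 344/354.4 ≈ 1291 Hz.

1291 Hz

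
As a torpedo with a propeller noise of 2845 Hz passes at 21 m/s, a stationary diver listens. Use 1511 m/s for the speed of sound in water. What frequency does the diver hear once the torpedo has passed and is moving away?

2806 Hz

Receding: f₂ = f · v/(v + v_s) = 2845 × 1511/1532 ≈ 2806 Hz.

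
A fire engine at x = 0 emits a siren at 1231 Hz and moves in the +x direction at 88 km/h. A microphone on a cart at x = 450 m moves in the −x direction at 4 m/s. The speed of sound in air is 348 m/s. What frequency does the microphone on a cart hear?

88 km/h = 24.44 m/s.
The observer lies on the +x side, so the source is heading toward the observer and the observer is heading toward the source.
Both move, so f' = f · (v + v_o)/(v − v_s).
f' = 1231 × (348 + 4)/(348 − 24.44) = 1231 × 352/323.56 ≈ 1339 Hz.

1339 Hz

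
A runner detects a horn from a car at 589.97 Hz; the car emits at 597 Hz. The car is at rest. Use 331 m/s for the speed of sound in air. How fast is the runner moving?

f' < f, so the runner is receding.
f' = f · (v − v_o)/v ⇒ v_o = v · |f'/f − 1|.
v_o = 331 × |589.97/597 − 1| = 331 × 0.01178 ≈ 3.9 m/s.

3.9 m/s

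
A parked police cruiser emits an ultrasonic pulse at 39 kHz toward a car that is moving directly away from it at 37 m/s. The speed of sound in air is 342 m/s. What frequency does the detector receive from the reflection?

31.4 kHz

At the car (a moving observer), f₁ = f₀ · (v − u)/v = 39 × 305/342 ≈ 34.8 kHz.
On reflection it acts as a source moving away from the stationary detector: f₂ = f₁ · v/(v + u) = 34.8 × 342/379 ≈ 31.4 kHz.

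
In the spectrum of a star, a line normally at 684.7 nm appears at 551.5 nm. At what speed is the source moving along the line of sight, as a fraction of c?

λ'/λ₀ = 0.8055 < 1 (blueshift), so the source is approaching.
λ'/λ₀ = √((1 − β)/(1 + β)) for an approaching source ⇒ β = (1 − r²)/(1 + r²) with r = λ'/λ₀.
β = (1 − 0.6488)/(1 + 0.6488) ≈ 0.213.

0.213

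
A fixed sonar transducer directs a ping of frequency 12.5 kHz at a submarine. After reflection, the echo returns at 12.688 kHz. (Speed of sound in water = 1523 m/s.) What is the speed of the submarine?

11.4 m/s

Double Doppler shift off a moving reflector: f₂ = f₀ · (v + u)/(v − u) (u > 0 toward emitter).
Rearranging, u = v · (f₂ − f₀)/(f₂ + f₀) = 1523 × 0.188/25.188 ≈ 11.4 m/s.
So the submarine is moving at 11.4 m/s toward the emitter.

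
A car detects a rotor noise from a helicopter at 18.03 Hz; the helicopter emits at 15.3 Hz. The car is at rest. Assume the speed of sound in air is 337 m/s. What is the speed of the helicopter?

51 m/s

f' > f, so the helicopter is approaching.
f' = f · v/(v − v_s) ⇒ v_s = v · |1 − f/f'|.
v_s = 337 × |1 − 15.3/18.03| = 337 × 0.1514 ≈ 51 m/s.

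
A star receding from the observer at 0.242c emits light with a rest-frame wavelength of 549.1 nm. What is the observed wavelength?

702.9 nm

Relativistic Doppler for wavelength: λ' = λ₀ · √((1 + β)/(1 − β)).
λ' = 549.1 × √(1.2420/0.7580) = 549.1 × 1.28005 ≈ 702.9 nm.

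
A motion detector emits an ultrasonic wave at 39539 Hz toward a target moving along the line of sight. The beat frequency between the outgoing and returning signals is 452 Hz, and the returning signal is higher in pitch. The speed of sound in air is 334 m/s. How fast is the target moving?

1.90 m/s

Double Doppler shift off a moving reflector: f₂ = f₀ · (v + u)/(v − u) (u > 0 toward emitter).
Returning signal is higher, so f₂ = f₀ + Δf = 39539 + 452 = 39991 Hz.
Rearranging, u = v · (f₂ − f₀)/(f₂ + f₀) = 334 × 452/79530 ≈ 1.90 m/s.
So the target is moving at 1.90 m/s toward the emitter.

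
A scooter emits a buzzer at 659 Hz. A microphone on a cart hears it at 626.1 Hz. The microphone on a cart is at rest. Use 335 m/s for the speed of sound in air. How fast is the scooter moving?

17.6 m/s

f' < f, so the scooter is receding.
f' = f · v/(v + v_s) ⇒ v_s = v · |1 − f/f'|.
v_s = 335 × |1 − 659/626.1| = 335 × 0.05255 ≈ 17.6 m/s.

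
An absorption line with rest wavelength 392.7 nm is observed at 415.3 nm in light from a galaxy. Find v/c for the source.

λ'/λ₀ = 1.0576 > 1 (redshift), so the source is receding.
λ'/λ₀ = √((1 + β)/(1 − β)) for a receding source ⇒ β = (r² − 1)/(r² + 1) with r = λ'/λ₀.
β = (1.1184 − 1)/(1.1184 + 1) ≈ 0.056.

0.056c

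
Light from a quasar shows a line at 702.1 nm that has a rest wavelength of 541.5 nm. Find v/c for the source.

0.254

λ'/λ₀ = 1.2966 > 1 (redshift), so the source is receding.
λ'/λ₀ = √((1 + β)/(1 − β)) for a receding source ⇒ β = (r² − 1)/(r² + 1) with r = λ'/λ₀.
β = (1.6811 − 1)/(1.6811 + 1) ≈ 0.254.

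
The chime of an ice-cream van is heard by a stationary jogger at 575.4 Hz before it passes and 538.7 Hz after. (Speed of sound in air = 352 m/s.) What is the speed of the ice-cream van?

11.6 m/s

f₁/f₂ = (v + v_s)/(v − v_s), so v_s = v · (f₁ − f₂)/(f₁ + f₂).
v_s = 352 × (575.4 − 538.7)/(575.4 + 538.7) = 352 × 36.7/1114.1 ≈ 11.6 m/s.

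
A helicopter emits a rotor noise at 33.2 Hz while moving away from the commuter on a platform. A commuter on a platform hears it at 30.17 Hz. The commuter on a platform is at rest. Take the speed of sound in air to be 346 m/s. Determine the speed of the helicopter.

35 m/s

f' = f · v/(v + v_s) ⇒ v_s = v · |1 − f/f'|.
v_s = 346 × |1 − 33.2/30.17| = 346 × 0.1004 ≈ 35 m/s.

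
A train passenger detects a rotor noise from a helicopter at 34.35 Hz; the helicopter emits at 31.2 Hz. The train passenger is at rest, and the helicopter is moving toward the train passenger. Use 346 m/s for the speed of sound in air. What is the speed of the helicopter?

32 m/s

f' = f · v/(v − v_s) ⇒ v_s = v · |1 − f/f'|.
v_s = 346 × |1 − 31.2/34.35| = 346 × 0.0917 ≈ 32 m/s.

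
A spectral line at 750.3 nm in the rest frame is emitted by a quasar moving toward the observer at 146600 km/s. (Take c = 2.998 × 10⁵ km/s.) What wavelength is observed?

β = v/c = 146600/299800 = 0.4890.
Relativistic Doppler for wavelength: λ' = λ₀ · √((1 − β)/(1 + β)).
λ' = 750.3 × √(0.5110/1.4890) = 750.3 × 0.58582 ≈ 439.5 nm.

439.5 nm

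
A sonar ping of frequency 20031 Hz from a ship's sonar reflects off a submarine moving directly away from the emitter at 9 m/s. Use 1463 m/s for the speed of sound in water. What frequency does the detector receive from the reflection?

At the submarine (a moving observer), f₁ = f₀ · (v − u)/v = 20031 × 1454/1463 ≈ 19908 Hz.
The reflection then acts as a moving source: f₂ = f₁ · v/(v + u) ≈ 19786 Hz.

19786 Hz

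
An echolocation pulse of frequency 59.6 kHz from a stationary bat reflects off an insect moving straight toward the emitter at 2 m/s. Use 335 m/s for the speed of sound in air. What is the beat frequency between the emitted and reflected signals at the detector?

716 Hz

The insect first receives the wave as a moving observer: f₁ = f₀ · (v + u)/v = 59.6 × (335 + 2)/335 ≈ 59.956 kHz.
The reflection then acts as a moving source: f₂ = f₁ · v/(v − u) ≈ 60.316 kHz.
Equivalently f₂ = f₀ · (v + u)/(v − u).
Beat frequency (with f₀ = 59600 Hz): |f₂ − f₀| = 2u·f₀/(v − u) = 2 × 2 × 59600/333 ≈ 716 Hz.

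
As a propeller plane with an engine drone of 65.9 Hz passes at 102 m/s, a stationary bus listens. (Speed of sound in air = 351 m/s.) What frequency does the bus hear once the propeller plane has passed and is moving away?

51 Hz

Receding: f₂ = f · v/(v + v_s) = 65.9 × 351/453 ≈ 51 Hz.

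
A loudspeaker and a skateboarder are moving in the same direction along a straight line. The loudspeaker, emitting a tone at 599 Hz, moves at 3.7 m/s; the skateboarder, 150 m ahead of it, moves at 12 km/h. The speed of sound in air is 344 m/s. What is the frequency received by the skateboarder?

12 km/h = 3.333 m/s.
The skateboarder is ahead, so the loudspeaker is moving toward it while the skateboarder is moving away from the loudspeaker.
General Doppler shift: f' = f · (v − v_o)/(v − v_s).
f' = 599 × (344 − 3.333)/(344 − 3.7) = 599 × 340.67/340.3 ≈ 600 Hz.

600 Hz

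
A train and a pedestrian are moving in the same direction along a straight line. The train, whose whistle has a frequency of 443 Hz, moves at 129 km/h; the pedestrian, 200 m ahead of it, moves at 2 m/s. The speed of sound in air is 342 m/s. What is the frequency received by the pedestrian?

492 Hz

129 km/h = 35.83 m/s.
The pedestrian is ahead, so the train is moving toward it while the pedestrian is moving away from the train.
General Doppler shift: f' = f · (v − v_o)/(v − v_s).
f' = 443 × (342 − 2)/(342 − 35.83) = 443 × 340/306.17 ≈ 492 Hz.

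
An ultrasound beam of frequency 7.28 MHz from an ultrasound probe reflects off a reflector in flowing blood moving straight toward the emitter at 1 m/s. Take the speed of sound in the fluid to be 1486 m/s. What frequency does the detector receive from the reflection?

7.290 MHz

The reflector in flowing blood first receives the wave as a moving observer: f₁ = f₀ · (v + u)/v = 7.28 × (1486 + 1)/1486 ≈ 7.285 MHz.
The reflection then acts as a moving source: f₂ = f₁ · v/(v − u) ≈ 7.290 MHz.
Equivalently f₂ = f₀ · (v + u)/(v − u).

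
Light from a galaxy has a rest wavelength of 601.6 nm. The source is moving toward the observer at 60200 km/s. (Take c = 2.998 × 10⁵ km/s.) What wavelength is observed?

β = v/c = 60200/299800 = 0.2008.
Relativistic Doppler for wavelength: λ' = λ₀ · √((1 − β)/(1 + β)).
λ' = 601.6 × √(0.7992/1.2008) = 601.6 × 0.81582 ≈ 490.8 nm.

490.8 nm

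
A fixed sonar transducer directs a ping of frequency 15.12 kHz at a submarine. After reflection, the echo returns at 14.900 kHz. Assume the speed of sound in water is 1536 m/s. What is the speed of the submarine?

Double Doppler shift off a moving reflector: f₂ = f₀ · (v + u)/(v − u) (u > 0 toward emitter).
Rearranging, u = v · (f₂ − f₀)/(f₂ + f₀) = 1536 × -0.220/30.020 ≈ -11.3 m/s.
So the submarine is moving at 11.3 m/s away from the emitter.

11.3 m/s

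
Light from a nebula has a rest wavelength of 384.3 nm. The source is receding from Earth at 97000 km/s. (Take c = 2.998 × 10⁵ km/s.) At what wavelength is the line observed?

537.6 nm

β = v/c = 97000/299800 = 0.3235.
Relativistic Doppler for wavelength: λ' = λ₀ · √((1 + β)/(1 − β)).
λ' = 384.3 × √(1.3235/0.6765) = 384.3 × 1.39879 ≈ 537.6 nm.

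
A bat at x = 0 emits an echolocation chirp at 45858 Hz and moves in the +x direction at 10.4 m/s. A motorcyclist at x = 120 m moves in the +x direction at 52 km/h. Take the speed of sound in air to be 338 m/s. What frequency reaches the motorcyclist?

45292 Hz

52 km/h = 14.44 m/s.
The observer lies on the +x side, so the source is heading toward the observer and the observer is heading away from the source.
Both move, so f' = f · (v − v_o)/(v − v_s).
f' = 45858 × (338 − 14.44)/(338 − 10.4) = 45858 × 323.56/327.6 ≈ 45292 Hz.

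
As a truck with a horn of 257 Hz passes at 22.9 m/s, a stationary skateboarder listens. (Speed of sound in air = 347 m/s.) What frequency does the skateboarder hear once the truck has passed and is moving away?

241 Hz

Receding: f₂ = f · v/(v + v_s) = 257 × 347/369.9 ≈ 241 Hz.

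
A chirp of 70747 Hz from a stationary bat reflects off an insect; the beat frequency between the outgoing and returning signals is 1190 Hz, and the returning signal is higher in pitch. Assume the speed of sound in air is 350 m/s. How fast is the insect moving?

Double Doppler shift off a moving reflector: f₂ = f₀ · (v + u)/(v − u) (u > 0 toward emitter).
Returning signal is higher, so f₂ = f₀ + Δf = 70747 + 1190 = 71937 Hz.
Rearranging, u = v · (f₂ − f₀)/(f₂ + f₀) = 350 × 1190/142684 ≈ 2.92 m/s.
So the insect is moving at 2.92 m/s toward the emitter.

2.92 m/s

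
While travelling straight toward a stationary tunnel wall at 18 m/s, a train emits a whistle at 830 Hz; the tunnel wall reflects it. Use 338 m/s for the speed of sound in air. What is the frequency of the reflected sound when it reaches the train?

The tunnel wall receives the sound from a moving source: f₁ = f₀ · v/(v − v_e) = 830 × 338/320 ≈ 877 Hz.
On the return leg the train is a moving observer: f₂ = f₁ · (v + v_e)/v = 877 × 356/338 ≈ 923 Hz.
Equivalently f₂ = f₀ · (v + v_e)/(v − v_e).

923 Hz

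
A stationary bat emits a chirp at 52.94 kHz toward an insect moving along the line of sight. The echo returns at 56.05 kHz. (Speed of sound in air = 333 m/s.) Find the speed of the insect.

9.5 m/s

Double Doppler shift off a moving reflector: f₂ = f₀ · (v + u)/(v − u) (u > 0 toward emitter).
Rearranging, u = v · (f₂ − f₀)/(f₂ + f₀) = 333 × 3.11/108.99 ≈ 9.5 m/s.
So the insect is moving at 9.5 m/s toward the emitter.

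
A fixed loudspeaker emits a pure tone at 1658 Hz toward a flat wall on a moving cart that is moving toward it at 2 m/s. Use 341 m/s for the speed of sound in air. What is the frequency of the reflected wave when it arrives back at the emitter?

1678 Hz

The flat wall on a moving cart first receives the wave as a moving observer: f₁ = f₀ · (v + u)/v = 1658 × (341 + 2)/341 ≈ 1668 Hz.
The reflection then acts as a moving source: f₂ = f₁ · v/(v − u) ≈ 1678 Hz.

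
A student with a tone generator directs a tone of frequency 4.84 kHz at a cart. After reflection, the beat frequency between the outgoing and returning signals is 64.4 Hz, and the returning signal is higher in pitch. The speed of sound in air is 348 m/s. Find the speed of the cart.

2.30 m/s

Double Doppler shift off a moving reflector: f₂ = f₀ · (v + u)/(v − u) (u > 0 toward emitter).
Returning signal is higher, so f₂ = f₀ + Δf = 4840 + 64.4 = 4904.4 Hz.
Rearranging, u = v · (f₂ − f₀)/(f₂ + f₀) = 348 × 64.4/9744.4 ≈ 2.30 m/s.
So the cart is moving at 2.30 m/s toward the emitter.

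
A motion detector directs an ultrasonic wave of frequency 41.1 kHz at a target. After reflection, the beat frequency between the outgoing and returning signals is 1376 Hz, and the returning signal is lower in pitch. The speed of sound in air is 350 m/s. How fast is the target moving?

Double Doppler shift off a moving reflector: f₂ = f₀ · (v + u)/(v − u) (u > 0 toward emitter).
Returning signal is lower, so f₂ = f₀ − Δf = 41100 − 1376 = 39724 Hz.
Rearranging, u = v · (f₂ − f₀)/(f₂ + f₀) = 350 × -1376/80824 ≈ -6.0 m/s.
So the target is moving at 6.0 m/s away from the emitter.

6.0 m/s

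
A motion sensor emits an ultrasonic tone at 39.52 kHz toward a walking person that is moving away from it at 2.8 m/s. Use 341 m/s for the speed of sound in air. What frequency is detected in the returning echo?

38.9 kHz

The walking person first receives the wave as a moving observer: f₁ = f₀ · (v − u)/v = 39.52 × (341 − 2.8)/341 ≈ 39.2 kHz.
On reflection it acts as a source moving away from the stationary detector: f₂ = f₁ · v/(v + u) = 39.2 × 341/343.8 ≈ 38.9 kHz.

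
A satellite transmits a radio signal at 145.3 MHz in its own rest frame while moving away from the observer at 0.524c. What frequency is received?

81.2 MHz

Relativistic Doppler for frequency: f' = f₀ · √((1 − β)/(1 + β)).
f' = 145.3 × √(0.4760/1.5240) = 145.3 × 0.55887 ≈ 81.2 MHz.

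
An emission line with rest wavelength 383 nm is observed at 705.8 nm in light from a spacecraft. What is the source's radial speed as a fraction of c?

0.545

λ'/λ₀ = 1.8428 > 1 (redshift), so the source is receding.
λ'/λ₀ = √((1 + β)/(1 − β)) for a receding source ⇒ β = (r² − 1)/(r² + 1) with r = λ'/λ₀.
β = (3.3960 − 1)/(3.3960 + 1) ≈ 0.545.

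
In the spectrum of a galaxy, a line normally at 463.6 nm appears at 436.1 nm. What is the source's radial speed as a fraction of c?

0.061

λ'/λ₀ = 0.9407 < 1 (blueshift), so the source is approaching.
λ'/λ₀ = √((1 − β)/(1 + β)) for an approaching source ⇒ β = (1 − r²)/(1 + r²) with r = λ'/λ₀.
β = (1 − 0.8849)/(1 + 0.8849) ≈ 0.061.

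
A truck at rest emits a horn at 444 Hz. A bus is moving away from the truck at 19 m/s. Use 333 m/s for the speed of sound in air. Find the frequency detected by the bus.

419 Hz

Only the observer moves, away from the source, so f' = f · (v − v_o)/v.
f' = 444 × (333 − 19)/333 = 444 × 314/333 ≈ 419 Hz.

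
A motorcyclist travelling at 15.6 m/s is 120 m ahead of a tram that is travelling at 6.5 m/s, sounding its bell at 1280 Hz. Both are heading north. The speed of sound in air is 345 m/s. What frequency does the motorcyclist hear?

1246 Hz

The motorcyclist is ahead, so the tram is moving toward it while the motorcyclist is moving away from the tram.
With source approaching and observer receding, f' = f · (v − v_o)/(v − v_s).
f' = 1280 × (345 − 15.6)/(345 − 6.5) = 1280 × 329.4/338.5 ≈ 1246 Hz.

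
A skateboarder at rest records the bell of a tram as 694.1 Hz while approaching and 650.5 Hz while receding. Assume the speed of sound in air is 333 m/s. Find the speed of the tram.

f₁/f₂ = (v + v_s)/(v − v_s), so v_s = v · (f₁ − f₂)/(f₁ + f₂).
v_s = 333 × (694.1 − 650.5)/(694.1 + 650.5) = 333 × 43.6/1344.6 ≈ 10.8 m/s.

10.8 m/s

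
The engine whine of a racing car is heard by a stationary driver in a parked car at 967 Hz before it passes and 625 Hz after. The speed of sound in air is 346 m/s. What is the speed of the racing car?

74 m/s

f₁/f₂ = (v + v_s)/(v − v_s), so v_s = v · (f₁ − f₂)/(f₁ + f₂).
v_s = 346 × (967 − 625)/(967 + 625) = 346 × 342/1592 ≈ 74 m/s.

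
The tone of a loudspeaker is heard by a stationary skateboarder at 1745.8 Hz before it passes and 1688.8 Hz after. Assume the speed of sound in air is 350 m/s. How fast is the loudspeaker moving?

f₁/f₂ = (v + v_s)/(v − v_s), so v_s = v · (f₁ − f₂)/(f₁ + f₂).
v_s = 350 × (1745.8 − 1688.8)/(1745.8 + 1688.8) = 350 × 57.0/3434.6 ≈ 5.8 m/s.

5.8 m/s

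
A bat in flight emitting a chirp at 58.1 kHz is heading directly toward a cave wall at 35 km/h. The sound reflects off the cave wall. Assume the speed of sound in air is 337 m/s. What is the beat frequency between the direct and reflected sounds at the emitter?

35 km/h = 9.722 m/s.
The cave wall receives the sound from a moving source: f₁ = f₀ · v/(v − v_e) = 58.1 × 337/327.28 ≈ 59.83 kHz.
On the return leg the bat in flight is a moving observer: f₂ = f₁ · (v + v_e)/v = 59.83 × 346.72/337 ≈ 61.55 kHz.
Equivalently f₂ = f₀ · (v + v_e)/(v − v_e).
Beat against the emitted tone (with f₀ = 58100 Hz): |f₂ − f₀| = 2v_e·f₀/(v − v_e) = 2 × 9.722 × 58100/327.28 ≈ 3452 Hz.

3452 Hz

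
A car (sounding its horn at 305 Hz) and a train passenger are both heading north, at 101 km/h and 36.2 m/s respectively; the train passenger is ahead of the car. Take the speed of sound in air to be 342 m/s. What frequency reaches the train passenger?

101 km/h = 28.06 m/s.
The train passenger is ahead, so the car is moving toward it while the train passenger is moving away from the car.
Both move, so f' = f · (v − v_o)/(v − v_s).
f' = 305 × (342 − 36.2)/(342 − 28.06) = 305 × 305.8/313.94 ≈ 297 Hz.

297 Hz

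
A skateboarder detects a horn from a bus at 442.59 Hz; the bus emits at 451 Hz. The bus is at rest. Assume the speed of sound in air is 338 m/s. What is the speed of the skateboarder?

6.3 m/s

f' < f, so the skateboarder is receding.
f' = f · (v − v_o)/v ⇒ v_o = v · |f'/f − 1|.
v_o = 338 × |442.59/451 − 1| = 338 × 0.01865 ≈ 6.3 m/s.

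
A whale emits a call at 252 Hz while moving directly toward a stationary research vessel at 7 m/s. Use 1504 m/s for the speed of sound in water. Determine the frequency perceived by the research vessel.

253 Hz

With the source moving toward a stationary observer, f' = f · v/(v − v_s).
f' = 252 × 1504/(1504 − 7) = 252 × 1504/1497 ≈ 253 Hz.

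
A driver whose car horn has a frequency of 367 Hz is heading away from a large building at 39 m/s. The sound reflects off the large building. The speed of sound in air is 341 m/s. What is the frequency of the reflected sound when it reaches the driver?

292 Hz

The large building receives the sound from a moving source: f₁ = f₀ · v/(v + v_e) = 367 × 341/380 ≈ 329 Hz.
On the return leg the driver is a moving observer: f₂ = f₁ · (v − v_e)/v = 329 × 302/341 ≈ 292 Hz.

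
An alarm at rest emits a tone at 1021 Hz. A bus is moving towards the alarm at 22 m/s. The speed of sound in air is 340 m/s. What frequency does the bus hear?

1087 Hz

Only the observer moves, toward the source, so f' = f · (v + v_o)/v.
f' = 1021 × (340 + 22)/340 = 1021 × 362/340 ≈ 1087 Hz.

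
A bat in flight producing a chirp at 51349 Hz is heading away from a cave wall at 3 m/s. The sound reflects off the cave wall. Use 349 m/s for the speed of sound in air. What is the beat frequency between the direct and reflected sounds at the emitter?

875 Hz

The cave wall receives the sound from a moving source: f₁ = f₀ · v/(v + v_e) = 51349 × 349/352 ≈ 50911 Hz.
On the return leg the bat in flight is a moving observer: f₂ = f₁ · (v − v_e)/v = 50911 × 346/349 ≈ 50474 Hz.
Equivalently f₂ = f₀ · (v − v_e)/(v + v_e).
Beat against the emitted tone: |f₂ − f₀| = 2v_e·f₀/(v + v_e) = 2 × 3 × 51349/352 ≈ 875 Hz.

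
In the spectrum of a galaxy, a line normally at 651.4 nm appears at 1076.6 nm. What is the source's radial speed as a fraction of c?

0.464c

λ'/λ₀ = 1.6527 > 1 (redshift), so the source is receding.
λ'/λ₀ = √((1 + β)/(1 − β)) for a receding source ⇒ β = (r² − 1)/(r² + 1) with r = λ'/λ₀.
β = (2.7316 − 1)/(2.7316 + 1) ≈ 0.464.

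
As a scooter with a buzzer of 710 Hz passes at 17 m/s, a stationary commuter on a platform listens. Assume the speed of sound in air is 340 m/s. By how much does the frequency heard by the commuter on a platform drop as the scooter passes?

71.2 Hz

Approaching: f₁ = f · v/(v − v_s) = 710 × 340/323 ≈ 747.4 Hz.
Receding: f₂ = f · v/(v + v_s) = 710 × 340/357 ≈ 676.2 Hz.
Drop: f₁ − f₂ = 2f·v·v_s/(v² − v_s²) = 2 × 710 × 340 × 17/(340² − 17²) ≈ 71.2 Hz.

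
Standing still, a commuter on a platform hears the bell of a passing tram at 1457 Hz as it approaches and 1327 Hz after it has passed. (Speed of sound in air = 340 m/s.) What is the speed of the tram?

15.9 m/s

f₁/f₂ = (v + v_s)/(v − v_s), so v_s = v · (f₁ − f₂)/(f₁ + f₂).
v_s = 340 × (1457 − 1327)/(1457 + 1327) = 340 × 130/2784 ≈ 15.9 m/s.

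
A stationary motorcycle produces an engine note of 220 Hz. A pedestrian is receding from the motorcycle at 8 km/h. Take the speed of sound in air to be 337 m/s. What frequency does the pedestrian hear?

219 Hz

8 km/h = 2.222 m/s.
Only the observer moves, away from the source, so f' = f · (v − v_o)/v.
f' = 220 × (337 − 2.222)/337 = 220 × 334.78/337 ≈ 219 Hz.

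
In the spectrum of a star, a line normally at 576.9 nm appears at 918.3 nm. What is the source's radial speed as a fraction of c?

0.434

λ'/λ₀ = 1.5918 > 1 (redshift), so the source is receding.
λ'/λ₀ = √((1 + β)/(1 − β)) for a receding source ⇒ β = (r² − 1)/(r² + 1) with r = λ'/λ₀.
β = (2.5338 − 1)/(2.5338 + 1) ≈ 0.434.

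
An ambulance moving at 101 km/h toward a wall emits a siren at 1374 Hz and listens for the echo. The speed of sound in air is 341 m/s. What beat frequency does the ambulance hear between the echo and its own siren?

101 km/h = 28.06 m/s.
The wall receives the sound from a moving source: f₁ = f₀ · v/(v − v_e) = 1374 × 341/312.94 ≈ 1497 Hz.
On the return leg the ambulance is a moving observer: f₂ = f₁ · (v + v_e)/v = 1497 × 369.06/341 ≈ 1620 Hz.
Beat against the emitted tone: |f₂ − f₀| = 2v_e·f₀/(v − v_e) = 2 × 28.06 × 1374/312.94 ≈ 246 Hz.

246 Hz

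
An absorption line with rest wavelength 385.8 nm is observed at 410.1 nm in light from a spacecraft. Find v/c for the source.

λ'/λ₀ = 1.0630 > 1 (redshift), so the source is receding.
λ'/λ₀ = √((1 + β)/(1 − β)) for a receding source ⇒ β = (r² − 1)/(r² + 1) with r = λ'/λ₀.
β = (1.1299 − 1)/(1.1299 + 1) ≈ 0.061.

0.061c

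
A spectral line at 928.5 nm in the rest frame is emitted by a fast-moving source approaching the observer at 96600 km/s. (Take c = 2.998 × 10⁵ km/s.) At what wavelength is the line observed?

β = v/c = 96600/299800 = 0.3222.
Relativistic Doppler for wavelength: λ' = λ₀ · √((1 − β)/(1 + β)).
λ' = 928.5 × √(0.6778/1.3222) = 928.5 × 0.71597 ≈ 664.8 nm.

664.8 nm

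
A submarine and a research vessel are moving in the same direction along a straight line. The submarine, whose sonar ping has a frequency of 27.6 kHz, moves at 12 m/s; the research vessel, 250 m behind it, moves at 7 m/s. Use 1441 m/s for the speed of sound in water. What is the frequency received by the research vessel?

27.5 kHz

The research vessel is behind, so the submarine is moving away from it while the research vessel is moving toward the submarine.
General Doppler shift: f' = f · (v + v_o)/(v + v_s).
f' = 27.6 × (1441 + 7)/(1441 + 12) = 27.6 × 1448/1453 ≈ 27.5 kHz.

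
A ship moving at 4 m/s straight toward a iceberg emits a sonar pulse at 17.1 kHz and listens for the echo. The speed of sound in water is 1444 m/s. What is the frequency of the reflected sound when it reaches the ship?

The iceberg receives the sound from a moving source: f₁ = f₀ · v/(v − v_e) = 17.1 × 1444/1440 ≈ 17.15 kHz.
On the return leg the ship is a moving observer: f₂ = f₁ · (v + v_e)/v = 17.15 × 1448/1444 ≈ 17.20 kHz.
Equivalently f₂ = f₀ · (v + v_e)/(v − v_e).

17.20 kHz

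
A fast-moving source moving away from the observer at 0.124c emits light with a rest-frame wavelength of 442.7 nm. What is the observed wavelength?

501.5 nm

Relativistic Doppler for wavelength: λ' = λ₀ · √((1 + β)/(1 − β)).
λ' = 442.7 × √(1.1240/0.8760) = 442.7 × 1.13274 ≈ 501.5 nm.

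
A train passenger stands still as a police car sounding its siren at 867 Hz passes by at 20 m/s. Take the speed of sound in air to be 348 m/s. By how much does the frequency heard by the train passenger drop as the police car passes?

100.0 Hz

Approaching: f₁ = f · v/(v − v_s) = 867 × 348/328 ≈ 919.9 Hz.
Receding: f₂ = f · v/(v + v_s) = 867 × 348/368 ≈ 819.9 Hz.
Drop: f₁ − f₂ = 2f·v·v_s/(v² − v_s²) = 2 × 867 × 348 × 20/(348² − 20²) ≈ 100.0 Hz.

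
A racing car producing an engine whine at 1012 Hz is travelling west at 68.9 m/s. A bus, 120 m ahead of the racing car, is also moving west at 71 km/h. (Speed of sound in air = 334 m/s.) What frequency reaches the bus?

1200 Hz

71 km/h = 19.72 m/s.
The bus is ahead, so the racing car is moving toward it while the bus is moving away from the racing car.
General Doppler shift: f' = f · (v − v_o)/(v − v_s).
f' = 1012 × (334 − 19.72)/(334 − 68.9) = 1012 × 314.28/265.1 ≈ 1200 Hz.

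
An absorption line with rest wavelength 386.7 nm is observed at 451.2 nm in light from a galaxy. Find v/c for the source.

0.153c

λ'/λ₀ = 1.1668 > 1 (redshift), so the source is receding.
λ'/λ₀ = √((1 + β)/(1 − β)) for a receding source ⇒ β = (r² − 1)/(r² + 1) with r = λ'/λ₀.
β = (1.3614 − 1)/(1.3614 + 1) ≈ 0.153.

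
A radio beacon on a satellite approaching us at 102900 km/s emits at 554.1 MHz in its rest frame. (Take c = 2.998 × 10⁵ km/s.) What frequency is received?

792.4 MHz

β = v/c = 102900/299800 = 0.3432.
Relativistic Doppler for frequency: f' = f₀ · √((1 + β)/(1 − β)).
f' = 554.1 × √(1.3432/0.6568) = 554.1 × 1.43011 ≈ 792.4 MHz.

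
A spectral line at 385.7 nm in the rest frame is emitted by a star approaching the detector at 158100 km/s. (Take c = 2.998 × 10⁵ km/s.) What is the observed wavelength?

214.6 nm

β = v/c = 158100/299800 = 0.5274.
Relativistic Doppler for wavelength: λ' = λ₀ · √((1 − β)/(1 + β)).
λ' = 385.7 × √(0.4726/1.5274) = 385.7 × 0.55629 ≈ 214.6 nm.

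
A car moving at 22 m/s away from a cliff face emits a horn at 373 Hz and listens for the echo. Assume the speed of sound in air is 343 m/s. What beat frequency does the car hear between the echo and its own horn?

45.0 Hz

The cliff face receives the sound from a moving source: f₁ = f₀ · v/(v + v_e) = 373 × 343/365 ≈ 350.5 Hz.
On the return leg the car is a moving observer: f₂ = f₁ · (v − v_e)/v = 350.5 × 321/343 ≈ 328.0 Hz.
Beat against the emitted tone: |f₂ − f₀| = 2v_e·f₀/(v + v_e) = 2 × 22 × 373/365 ≈ 45.0 Hz.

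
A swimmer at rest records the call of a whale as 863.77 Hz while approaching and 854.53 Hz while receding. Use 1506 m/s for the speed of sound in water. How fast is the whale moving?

f₁/f₂ = (v + v_s)/(v − v_s), so v_s = v · (f₁ − f₂)/(f₁ + f₂).
v_s = 1506 × (863.77 − 854.53)/(863.77 + 854.53) = 1506 × 9.24/1718.30 ≈ 8.1 m/s.

8.1 m/s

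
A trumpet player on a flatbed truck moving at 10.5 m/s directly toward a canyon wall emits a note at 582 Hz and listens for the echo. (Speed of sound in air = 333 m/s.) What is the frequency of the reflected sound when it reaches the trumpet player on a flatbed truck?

620 Hz

The canyon wall receives the sound from a moving source: f₁ = f₀ · v/(v − v_e) = 582 × 333/322.5 ≈ 601 Hz.
On the return leg the trumpet player on a flatbed truck is a moving observer: f₂ = f₁ · (v + v_e)/v = 601 × 343.5/333 ≈ 620 Hz.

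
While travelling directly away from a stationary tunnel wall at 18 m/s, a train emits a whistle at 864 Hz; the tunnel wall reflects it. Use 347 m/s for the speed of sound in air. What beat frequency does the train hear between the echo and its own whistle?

The tunnel wall receives the sound from a moving source: f₁ = f₀ · v/(v + v_e) = 864 × 347/365 ≈ 821.4 Hz.
On the return leg the train is a moving observer: f₂ = f₁ · (v − v_e)/v = 821.4 × 329/347 ≈ 778.8 Hz.
Equivalently f₂ = f₀ · (v − v_e)/(v + v_e).
Beat against the emitted tone: |f₂ − f₀| = 2v_e·f₀/(v + v_e) = 2 × 18 × 864/365 ≈ 85 Hz.

85 Hz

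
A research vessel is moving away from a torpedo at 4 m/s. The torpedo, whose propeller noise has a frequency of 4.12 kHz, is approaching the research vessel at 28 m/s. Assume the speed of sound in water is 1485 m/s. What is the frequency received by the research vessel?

4.19 kHz

Both move, so f' = f · (v − v_o)/(v − v_s).
f' = 4.12 × (1485 − 4)/(1485 − 28) = 4.12 × 1481/1457 ≈ 4.19 kHz.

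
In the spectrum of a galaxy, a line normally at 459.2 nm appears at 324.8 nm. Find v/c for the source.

λ'/λ₀ = 0.7073 < 1 (blueshift), so the source is approaching.
λ'/λ₀ = √((1 − β)/(1 + β)) for an approaching source ⇒ β = (1 − r²)/(1 + r²) with r = λ'/λ₀.
β = (1 − 0.5003)/(1 + 0.5003) ≈ 0.333.

0.333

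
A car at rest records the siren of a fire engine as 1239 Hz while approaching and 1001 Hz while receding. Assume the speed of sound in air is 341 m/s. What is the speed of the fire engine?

f₁/f₂ = (v + v_s)/(v − v_s), so v_s = v · (f₁ − f₂)/(f₁ + f₂).
v_s = 341 × (1239 − 1001)/(1239 + 1001) = 341 × 238/2240 ≈ 36 m/s.

36 m/s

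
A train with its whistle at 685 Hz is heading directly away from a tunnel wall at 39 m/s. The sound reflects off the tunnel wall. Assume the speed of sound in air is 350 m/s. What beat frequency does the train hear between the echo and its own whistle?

The tunnel wall receives the sound from a moving source: f₁ = f₀ · v/(v + v_e) = 685 × 350/389 ≈ 616.3 Hz.
On the return leg the train is a moving observer: f₂ = f₁ · (v − v_e)/v = 616.3 × 311/350 ≈ 547.6 Hz.
Beat against the emitted tone: |f₂ − f₀| = 2v_e·f₀/(v + v_e) = 2 × 39 × 685/389 ≈ 137 Hz.

137 Hz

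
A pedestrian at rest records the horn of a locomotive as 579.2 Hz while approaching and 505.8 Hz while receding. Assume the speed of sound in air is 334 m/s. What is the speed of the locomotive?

f₁/f₂ = (v + v_s)/(v − v_s), so v_s = v · (f₁ − f₂)/(f₁ + f₂).
v_s = 334 × (579.2 − 505.8)/(579.2 + 505.8) = 334 × 73.4/1085.0 ≈ 22.6 m/s.

22.6 m/s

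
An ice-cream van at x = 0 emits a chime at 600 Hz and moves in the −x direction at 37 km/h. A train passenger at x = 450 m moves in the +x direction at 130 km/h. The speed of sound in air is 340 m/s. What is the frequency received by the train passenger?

37 km/h = 10.28 m/s; 130 km/h = 36.11 m/s.
The observer lies on the +x side, so the source is heading away from the observer and the observer is heading away from the source.
Both move, so f' = f · (v − v_o)/(v + v_s).
f' = 600 × (340 − 36.11)/(340 + 10.28) = 600 × 303.89/350.28 ≈ 521 Hz.

521 Hz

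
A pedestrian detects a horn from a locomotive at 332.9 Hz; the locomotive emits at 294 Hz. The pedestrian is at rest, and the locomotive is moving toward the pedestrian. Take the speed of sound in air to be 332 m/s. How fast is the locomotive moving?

f' = f · v/(v − v_s) ⇒ v_s = v · |1 − f/f'|.
v_s = 332 × |1 − 294/332.9| = 332 × 0.1169 ≈ 39 m/s.

39 m/s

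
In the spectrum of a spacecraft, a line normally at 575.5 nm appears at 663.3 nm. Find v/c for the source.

λ'/λ₀ = 1.1526 > 1 (redshift), so the source is receding.
λ'/λ₀ = √((1 + β)/(1 − β)) for a receding source ⇒ β = (r² − 1)/(r² + 1) with r = λ'/λ₀.
β = (1.3284 − 1)/(1.3284 + 1) ≈ 0.141.

0.141c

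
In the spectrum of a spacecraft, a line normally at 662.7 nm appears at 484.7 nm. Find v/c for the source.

0.303

λ'/λ₀ = 0.7314 < 1 (blueshift), so the source is approaching.
λ'/λ₀ = √((1 − β)/(1 + β)) for an approaching source ⇒ β = (1 − r²)/(1 + r²) with r = λ'/λ₀.
β = (1 − 0.5349)/(1 + 0.5349) ≈ 0.303.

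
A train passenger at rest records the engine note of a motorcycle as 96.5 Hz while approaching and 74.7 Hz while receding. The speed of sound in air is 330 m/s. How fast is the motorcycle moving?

f₁/f₂ = (v + v_s)/(v − v_s), so v_s = v · (f₁ − f₂)/(f₁ + f₂).
v_s = 330 × (96.5 − 74.7)/(96.5 + 74.7) = 330 × 21.8/171.2 ≈ 42 m/s.

42 m/s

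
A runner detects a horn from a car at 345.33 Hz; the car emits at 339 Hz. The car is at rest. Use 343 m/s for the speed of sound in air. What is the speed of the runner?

6.4 m/s

f' > f, so the runner is approaching.
f' = f · (v + v_o)/v ⇒ v_o = v · |f'/f − 1|.
v_o = 343 × |345.33/339 − 1| = 343 × 0.01867 ≈ 6.4 m/s.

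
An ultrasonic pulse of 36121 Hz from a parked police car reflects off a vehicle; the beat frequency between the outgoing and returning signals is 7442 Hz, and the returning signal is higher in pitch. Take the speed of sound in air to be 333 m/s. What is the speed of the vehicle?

Double Doppler shift off a moving reflector: f₂ = f₀ · (v + u)/(v − u) (u > 0 toward emitter).
Returning signal is higher, so f₂ = f₀ + Δf = 36121 + 7442 = 43563 Hz.
Rearranging, u = v · (f₂ − f₀)/(f₂ + f₀) = 333 × 7442/79684 ≈ 31 m/s.
So the vehicle is moving at 31 m/s toward the emitter.

31 m/s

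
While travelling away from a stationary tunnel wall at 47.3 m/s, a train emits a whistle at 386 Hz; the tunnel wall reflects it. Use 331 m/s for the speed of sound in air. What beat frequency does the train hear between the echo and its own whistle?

The tunnel wall receives the sound from a moving source: f₁ = f₀ · v/(v + v_e) = 386 × 331/378.3 ≈ 337.7 Hz.
On the return leg the train is a moving observer: f₂ = f₁ · (v − v_e)/v = 337.7 × 283.7/331 ≈ 289.5 Hz.
Beat against the emitted tone: |f₂ − f₀| = 2v_e·f₀/(v + v_e) = 2 × 47.3 × 386/378.3 ≈ 97 Hz.

97 Hz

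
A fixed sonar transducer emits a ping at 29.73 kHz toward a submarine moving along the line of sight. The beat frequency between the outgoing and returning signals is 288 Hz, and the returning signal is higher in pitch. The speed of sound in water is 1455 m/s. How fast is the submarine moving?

Double Doppler shift off a moving reflector: f₂ = f₀ · (v + u)/(v − u) (u > 0 toward emitter).
Returning signal is higher, so f₂ = f₀ + Δf = 29730 + 288 = 30018 Hz.
Rearranging, u = v · (f₂ − f₀)/(f₂ + f₀) = 1455 × 288/59748 ≈ 7.0 m/s.
So the submarine is moving at 7.0 m/s toward the emitter.

7.0 m/s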